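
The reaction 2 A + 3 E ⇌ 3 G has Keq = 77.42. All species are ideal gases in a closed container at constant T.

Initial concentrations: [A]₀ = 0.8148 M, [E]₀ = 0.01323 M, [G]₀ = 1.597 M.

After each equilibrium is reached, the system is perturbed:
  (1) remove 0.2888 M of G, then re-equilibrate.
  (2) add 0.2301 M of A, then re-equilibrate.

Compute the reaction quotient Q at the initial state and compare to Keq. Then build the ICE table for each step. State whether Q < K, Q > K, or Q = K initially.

Q₀ = 2.6493e+06; Q > K (proceeds reverse)

Q₀ = 2.6493e+06 vs Keq = 77.42 ⇒ Q>K, reverse
Step 1:
                   A          E          G
  init        0.8148    0.01323      1.597
  Δ           0.1942     0.2913    -0.2913
  eq           1.009     0.3045      1.306
  solve Keq expr → x = -0.0971; check Q = 77.42
Then remove 0.2888 M of G.
Step 2:
                   A          E          G
  init         1.009     0.3045      1.017
  Δ         -0.03336   -0.05004    0.05004
  eq          0.9756     0.2545      1.067
  solve Keq expr → x = 0.01668; check Q = 77.42
Then add 0.2301 M of A.
Step 3:
                   A          E          G
  init         1.206     0.2545      1.067
  Δ         -0.01729   -0.02594    0.02594
  eq           1.188     0.2285      1.093
  solve Keq expr → x = 0.008647; check Q = 77.42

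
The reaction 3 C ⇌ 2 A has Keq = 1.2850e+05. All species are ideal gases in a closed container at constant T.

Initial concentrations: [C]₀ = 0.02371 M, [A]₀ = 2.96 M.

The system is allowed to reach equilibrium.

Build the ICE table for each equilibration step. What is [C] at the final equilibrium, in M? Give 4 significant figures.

Q₀ = 6.5734e+05 vs Keq = 1.2850e+05 ⇒ Q>K, reverse
Step 1:
                    C           A
  I           0.02371        2.96
  C           0.01704    -0.01136
  E           0.04075       2.949
  solve Keq expr → x = -0.00568; check Q = 1.2850e+05

[C]_eq = 0.04075 M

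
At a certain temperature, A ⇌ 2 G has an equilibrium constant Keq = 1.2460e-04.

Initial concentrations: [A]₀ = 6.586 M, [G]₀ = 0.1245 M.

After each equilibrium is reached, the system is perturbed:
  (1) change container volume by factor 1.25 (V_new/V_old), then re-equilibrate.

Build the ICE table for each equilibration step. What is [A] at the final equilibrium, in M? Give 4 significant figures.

[A]_eq = 5.306 M

Q₀ = 0.002354 vs Keq = 1.2460e-04 ⇒ Q>K, reverse
Step 1:
                    A           G
  Initial       6.586      0.1245
  Change      0.04787    -0.09575
  Equil         6.634     0.02875
  solve Keq expr → x = -0.04787; check Q = 1.2460e-04
Then change container volume by factor 1.25 (V_new/V_old).
Step 2:
                    A           G
  Initial       5.307       0.023
  Change    -0.001356    0.002712
  Equil         5.306     0.02571
  solve Keq expr → x = 0.001356; check Q = 1.2460e-04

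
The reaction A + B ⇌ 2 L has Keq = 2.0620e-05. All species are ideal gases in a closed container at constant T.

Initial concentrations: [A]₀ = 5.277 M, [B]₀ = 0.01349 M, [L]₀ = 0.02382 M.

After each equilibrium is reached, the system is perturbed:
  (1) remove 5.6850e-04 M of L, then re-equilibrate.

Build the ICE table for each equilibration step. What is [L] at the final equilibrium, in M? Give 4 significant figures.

[L]_eq = 0.001628 M

Q₀ = 0.00797 vs Keq = 2.0620e-05 ⇒ Q>K, reverse
Step 1:
                   A          B          L
  Initial      5.277    0.01349    0.02382
  Change     0.01109    0.01109   -0.02218
  Equil        5.288    0.02458   0.001637
  solve Keq expr → x = -0.01109; check Q = 2.0620e-05
Then remove 5.6850e-04 M of L.
Step 2:
                   A          B          L
  Initial      5.288    0.02458   0.001069
  Change  -2.7956e-04 -2.7956e-04 5.5912e-04
  Equil        5.288     0.0243   0.001628
  solve Keq expr → x = 2.7956e-04; check Q = 2.0620e-05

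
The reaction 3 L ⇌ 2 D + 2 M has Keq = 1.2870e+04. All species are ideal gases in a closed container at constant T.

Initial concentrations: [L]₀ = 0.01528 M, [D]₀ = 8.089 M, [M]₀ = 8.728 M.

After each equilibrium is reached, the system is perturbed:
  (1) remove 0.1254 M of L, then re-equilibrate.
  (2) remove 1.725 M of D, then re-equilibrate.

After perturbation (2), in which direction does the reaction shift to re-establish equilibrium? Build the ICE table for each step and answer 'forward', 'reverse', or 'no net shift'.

Direction: forward

Q₀ = 1.3972e+09 vs Keq = 1.2870e+04 ⇒ Q>K, reverse
Step 1:
                   L          D          M
  init       0.01528      8.089      8.728
  Δ           0.6629     -0.442     -0.442
  eq          0.6782      7.647      8.286
  solve Keq expr → x = -0.221; check Q = 1.2870e+04
Then remove 0.1254 M of L.
Step 2:
                   L          D          M
  init        0.5528      7.647      8.286
  Δ           0.1166   -0.07772   -0.07772
  eq          0.6694      7.569      8.208
  solve Keq expr → x = -0.03886; check Q = 1.2870e+04
Then remove 1.725 M of D.
Step 3:
                   L          D          M
  init        0.6694      5.844      8.208
  Δ         -0.09876    0.06584    0.06584
  eq          0.5706       5.91      8.274
  solve Keq expr → x = 0.03292; check Q = 1.2870e+04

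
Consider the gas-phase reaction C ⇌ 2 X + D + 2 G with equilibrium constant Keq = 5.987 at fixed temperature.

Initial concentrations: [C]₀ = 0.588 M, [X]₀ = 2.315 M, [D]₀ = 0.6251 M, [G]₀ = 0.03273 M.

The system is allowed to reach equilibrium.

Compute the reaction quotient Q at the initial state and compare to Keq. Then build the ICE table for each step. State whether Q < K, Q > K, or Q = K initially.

Q₀ = 0.006103; Q < K (proceeds forward)

Q₀ = 0.006103 vs Keq = 5.987 ⇒ Q<K, forward
Step 1:
                   C          X          D          G
  I            0.588      2.315     0.6251    0.03273
  C          -0.2521     0.5043     0.2521     0.5043
  E           0.3359      2.819     0.8772      0.537
  solve Keq expr → x = 0.2521; check Q = 5.987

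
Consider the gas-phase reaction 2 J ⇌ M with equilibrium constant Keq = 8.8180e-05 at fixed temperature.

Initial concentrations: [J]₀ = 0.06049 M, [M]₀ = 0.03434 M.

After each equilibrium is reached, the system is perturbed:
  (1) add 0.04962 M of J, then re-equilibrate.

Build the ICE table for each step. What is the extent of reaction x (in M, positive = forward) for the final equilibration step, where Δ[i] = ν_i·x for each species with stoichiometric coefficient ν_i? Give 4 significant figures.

Q₀ = 9.385 vs Keq = 8.8180e-05 ⇒ Q>K, reverse
Step 1:
                  J         M
  I         0.06049   0.03434
  C         0.06868  -0.03434
  E          0.1292 1.4712e-06
  solve Keq expr → x = -0.03434; check Q = 8.8180e-05
Then add 0.04962 M of J.
Step 2:
                  J         M
  I          0.1788 1.4712e-06
  C       -2.6947e-06 1.3474e-06
  E          0.1788 2.8186e-06
  solve Keq expr → x = 1.3474e-06; check Q = 8.8180e-05

x = 1.3474e-06 M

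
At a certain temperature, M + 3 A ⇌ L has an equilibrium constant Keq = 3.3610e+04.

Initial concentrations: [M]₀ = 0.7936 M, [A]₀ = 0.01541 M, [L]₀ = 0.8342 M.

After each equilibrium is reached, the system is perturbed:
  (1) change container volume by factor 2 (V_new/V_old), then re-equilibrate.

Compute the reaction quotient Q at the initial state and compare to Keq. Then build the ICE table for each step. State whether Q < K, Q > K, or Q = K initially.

Q₀ = 2.8725e+05; Q > K (proceeds reverse)

Q₀ = 2.8725e+05 vs Keq = 3.3610e+04 ⇒ Q>K, reverse
Step 1:
                  M         A         L
  I          0.7936   0.01541    0.8342
  C         0.00532   0.01596  -0.00532
  E          0.7989   0.03137    0.8289
  solve Keq expr → x = -0.00532; check Q = 3.3610e+04
Then change container volume by factor 2 (V_new/V_old).
Step 2:
                  M         A         L
  I          0.3995   0.01568    0.4144
  C        0.005141   0.01542 -0.005141
  E          0.4046   0.03111    0.4093
  solve Keq expr → x = -0.005141; check Q = 3.3610e+04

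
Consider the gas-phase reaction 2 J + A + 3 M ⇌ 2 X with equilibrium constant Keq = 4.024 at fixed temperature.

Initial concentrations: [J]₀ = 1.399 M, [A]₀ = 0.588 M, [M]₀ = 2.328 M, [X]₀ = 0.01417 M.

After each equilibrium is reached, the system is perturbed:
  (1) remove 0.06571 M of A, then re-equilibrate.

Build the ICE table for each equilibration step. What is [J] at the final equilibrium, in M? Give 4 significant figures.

[J]_eq = 0.6724 M

Q₀ = 1.3829e-05 vs Keq = 4.024 ⇒ Q<K, forward
Step 1:
                  J         A         M         X
  Initial     1.399     0.588     2.328   0.01417
  Change    -0.7562   -0.3781    -1.134    0.7562
  Equil      0.6428    0.2099     1.194    0.7704
  solve Keq expr → x = 0.3781; check Q = 4.024
Then remove 0.06571 M of A.
Step 2:
                  J         A         M         X
  Initial    0.6428    0.1442     1.194    0.7704
  Change    0.02959   0.01479   0.04438  -0.02959
  Equil      0.6724     0.159     1.238    0.7408
  solve Keq expr → x = -0.01479; check Q = 4.024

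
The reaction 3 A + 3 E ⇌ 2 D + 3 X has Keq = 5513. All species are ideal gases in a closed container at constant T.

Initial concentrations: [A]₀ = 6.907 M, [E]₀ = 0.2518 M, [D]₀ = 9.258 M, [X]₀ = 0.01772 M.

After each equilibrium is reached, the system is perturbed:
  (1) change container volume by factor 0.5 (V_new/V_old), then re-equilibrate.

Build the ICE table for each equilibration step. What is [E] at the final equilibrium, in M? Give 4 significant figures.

[E]_eq = 0.01574 M

Q₀ = 9.0655e-05 vs Keq = 5513 ⇒ Q<K, forward
Step 1:
                    A           E           D           X
  Initial       6.907      0.2518       9.258     0.01772
  Change       -0.242      -0.242      0.1613       0.242
  Equil         6.665    0.009837       9.419      0.2597
  solve Keq expr → x = 0.08065; check Q = 5513
Then change container volume by factor 0.5 (V_new/V_old).
Step 2:
                    A           E           D           X
  Initial       13.33     0.01967       18.84      0.5194
  Change    -0.003934   -0.003934    0.002623    0.003934
  Equil         13.33     0.01574       18.84      0.5233
  solve Keq expr → x = 0.001311; check Q = 5513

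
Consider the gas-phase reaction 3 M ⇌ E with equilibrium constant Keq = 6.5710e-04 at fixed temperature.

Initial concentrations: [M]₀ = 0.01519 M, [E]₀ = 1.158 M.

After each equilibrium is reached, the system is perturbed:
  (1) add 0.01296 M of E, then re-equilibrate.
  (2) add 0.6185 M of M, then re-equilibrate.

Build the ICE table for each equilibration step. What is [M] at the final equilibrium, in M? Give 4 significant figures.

[M]_eq = 4.019 M

Q₀ = 3.3040e+05 vs Keq = 6.5710e-04 ⇒ Q>K, reverse
Step 1:
                  M         E
  I         0.01519     1.158
  C           3.396    -1.132
  E           3.411   0.02608
  solve Keq expr → x = -1.132; check Q = 6.5710e-04
Then add 0.01296 M of E.
Step 2:
                  M         E
  I           3.411   0.03904
  C         0.03635  -0.01212
  E           3.447   0.02692
  solve Keq expr → x = -0.01212; check Q = 6.5710e-04
Then add 0.6185 M of M.
Step 3:
                  M         E
  I           4.066   0.02692
  C        -0.04718   0.01573
  E           4.019   0.04264
  solve Keq expr → x = 0.01573; check Q = 6.5710e-04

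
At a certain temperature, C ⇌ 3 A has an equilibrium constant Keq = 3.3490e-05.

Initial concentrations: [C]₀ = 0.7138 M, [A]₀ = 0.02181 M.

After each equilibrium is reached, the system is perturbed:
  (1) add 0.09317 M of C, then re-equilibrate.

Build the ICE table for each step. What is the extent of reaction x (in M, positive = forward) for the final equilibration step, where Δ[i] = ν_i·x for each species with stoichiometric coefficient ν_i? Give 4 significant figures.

x = 3.9999e-04 M

Q₀ = 1.4534e-05 vs Keq = 3.3490e-05 ⇒ Q<K, forward
Step 1:
                    C           A
  init         0.7138     0.02181
  Δ         -0.002322    0.006966
  eq           0.7115     0.02878
  solve Keq expr → x = 0.002322; check Q = 3.3490e-05
Then add 0.09317 M of C.
Step 2:
                    C           A
  init         0.8046     0.02878
  Δ       -3.9999e-04      0.0012
  eq           0.8042     0.02998
  solve Keq expr → x = 3.9999e-04; check Q = 3.3490e-05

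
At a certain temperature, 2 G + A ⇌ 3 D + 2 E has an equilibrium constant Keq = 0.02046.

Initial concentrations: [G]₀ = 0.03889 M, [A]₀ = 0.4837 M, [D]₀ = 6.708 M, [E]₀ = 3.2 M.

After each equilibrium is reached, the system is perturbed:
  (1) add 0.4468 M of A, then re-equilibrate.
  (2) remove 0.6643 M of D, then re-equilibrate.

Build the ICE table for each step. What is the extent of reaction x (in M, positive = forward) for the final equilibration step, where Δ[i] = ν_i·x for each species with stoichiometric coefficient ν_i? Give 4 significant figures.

Q₀ = 4.2250e+06 vs Keq = 0.02046 ⇒ Q>K, reverse
Step 1:
                   G          A          D          E
  I          0.03889     0.4837      6.708        3.2
  C             3.01      1.505     -4.516      -3.01
  E            3.049      1.989      2.192     0.1895
  solve Keq expr → x = -1.505; check Q = 0.02046
Then add 0.4468 M of A.
Step 2:
                   G          A          D          E
  I            3.049      2.436      2.192     0.1895
  C         -0.01553  -0.007765     0.0233    0.01553
  E            3.034      2.428      2.216      0.205
  solve Keq expr → x = 0.007765; check Q = 0.02046
Then remove 0.6643 M of D.
Step 3:
                   G          A          D          E
  I            3.034      2.428      1.551      0.205
  C         -0.09119   -0.04559     0.1368    0.09119
  E            2.943      2.382      1.688     0.2962
  solve Keq expr → x = 0.04559; check Q = 0.02046

x = 0.04559 M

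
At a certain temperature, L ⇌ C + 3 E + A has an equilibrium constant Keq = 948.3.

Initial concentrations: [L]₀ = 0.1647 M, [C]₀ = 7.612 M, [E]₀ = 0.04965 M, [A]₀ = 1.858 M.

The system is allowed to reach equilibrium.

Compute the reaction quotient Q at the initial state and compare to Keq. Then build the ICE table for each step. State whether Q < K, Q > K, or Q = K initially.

Q₀ = 0.01051; Q < K (proceeds forward)

Q₀ = 0.01051 vs Keq = 948.3 ⇒ Q<K, forward
Step 1:
                   L          C          E          A
  Initial     0.1647      7.612    0.04965      1.858
  Change     -0.1621     0.1621     0.4864     0.1621
  Equil     0.002552      7.774     0.5361       2.02
  solve Keq expr → x = 0.1621; check Q = 948.3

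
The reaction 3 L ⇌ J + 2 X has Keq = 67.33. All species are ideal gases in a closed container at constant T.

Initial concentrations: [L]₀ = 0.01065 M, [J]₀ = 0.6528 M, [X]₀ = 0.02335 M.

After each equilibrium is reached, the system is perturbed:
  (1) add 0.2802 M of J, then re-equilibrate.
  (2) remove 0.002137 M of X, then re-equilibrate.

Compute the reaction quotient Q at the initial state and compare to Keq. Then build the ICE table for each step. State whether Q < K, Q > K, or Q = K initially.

Q₀ = 294.6; Q > K (proceeds reverse)

Q₀ = 294.6 vs Keq = 67.33 ⇒ Q>K, reverse
Step 1:
                  L         J         X
  Initial   0.01065    0.6528   0.02335
  Change   0.005042 -0.001681 -0.003361
  Equil     0.01569    0.6511   0.01999
  solve Keq expr → x = -0.001681; check Q = 67.33
Then add 0.2802 M of J.
Step 2:
                  L         J         X
  Initial   0.01569    0.9313   0.01999
  Change   0.001422 -4.7398e-04 -9.4796e-04
  Equil     0.01711    0.9308   0.01904
  solve Keq expr → x = -4.7398e-04; check Q = 67.33
Then remove 0.002137 M of X.
Step 3:
                  L         J         X
  Initial   0.01711    0.9308    0.0169
  Change  -9.2271e-04 3.0757e-04 6.1514e-04
  Equil     0.01619    0.9312   0.01752
  solve Keq expr → x = 3.0757e-04; check Q = 67.33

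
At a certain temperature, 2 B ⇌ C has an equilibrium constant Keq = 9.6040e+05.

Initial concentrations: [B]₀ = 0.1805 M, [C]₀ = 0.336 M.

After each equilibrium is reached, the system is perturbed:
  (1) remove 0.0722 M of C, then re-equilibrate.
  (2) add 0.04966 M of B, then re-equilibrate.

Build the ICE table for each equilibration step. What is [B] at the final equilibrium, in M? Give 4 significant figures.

Q₀ = 10.31 vs Keq = 9.6040e+05 ⇒ Q<K, forward
Step 1:
                    B           C
  Initial      0.1805       0.336
  Change      -0.1798     0.08992
  Equil    6.6594e-04      0.4259
  solve Keq expr → x = 0.08992; check Q = 9.6040e+05
Then remove 0.0722 M of C.
Step 2:
                    B           C
  Initial  6.6594e-04      0.3537
  Change  -5.9038e-05  2.9519e-05
  Equil    6.0690e-04      0.3537
  solve Keq expr → x = 2.9519e-05; check Q = 9.6040e+05
Then add 0.04966 M of B.
Step 3:
                    B           C
  Initial     0.05027      0.3537
  Change     -0.04964     0.02482
  Equil    6.2783e-04      0.3786
  solve Keq expr → x = 0.02482; check Q = 9.6040e+05

[B]_eq = 6.2783e-04 M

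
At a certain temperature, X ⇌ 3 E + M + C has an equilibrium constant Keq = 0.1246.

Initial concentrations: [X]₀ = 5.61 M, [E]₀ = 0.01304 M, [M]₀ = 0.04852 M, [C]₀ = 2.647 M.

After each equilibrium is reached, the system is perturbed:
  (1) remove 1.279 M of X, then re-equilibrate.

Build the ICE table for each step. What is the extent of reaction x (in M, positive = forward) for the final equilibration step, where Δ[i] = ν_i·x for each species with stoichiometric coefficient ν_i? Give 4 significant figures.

Q₀ = 5.0763e-08 vs Keq = 0.1246 ⇒ Q<K, forward
Step 1:
                  X         E         M         C
  I            5.61   0.01304   0.04852     2.647
  C         -0.2877     0.863    0.2877    0.2877
  E           5.322     0.876    0.3362     2.935
  solve Keq expr → x = 0.2877; check Q = 0.1246
Then remove 1.279 M of X.
Step 2:
                  X         E         M         C
  I           4.043     0.876    0.3362     2.935
  C         0.01925  -0.05774  -0.01925  -0.01925
  E           4.063    0.8183    0.3169     2.915
  solve Keq expr → x = -0.01925; check Q = 0.1246

x = -0.01925 M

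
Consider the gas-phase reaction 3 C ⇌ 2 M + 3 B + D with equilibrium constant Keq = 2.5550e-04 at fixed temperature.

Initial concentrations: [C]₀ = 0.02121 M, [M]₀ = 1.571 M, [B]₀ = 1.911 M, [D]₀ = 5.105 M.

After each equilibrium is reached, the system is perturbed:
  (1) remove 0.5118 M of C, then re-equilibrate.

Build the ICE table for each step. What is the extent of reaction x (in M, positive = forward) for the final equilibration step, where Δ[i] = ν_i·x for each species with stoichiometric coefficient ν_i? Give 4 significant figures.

x = -0.0104 M

Q₀ = 9.2153e+06 vs Keq = 2.5550e-04 ⇒ Q>K, reverse
Step 1:
                  C         M         B         D
  I         0.02121     1.571     1.911     5.105
  C            1.78    -1.187     -1.78   -0.5934
  E           1.801    0.3843    0.1309     4.512
  solve Keq expr → x = -0.5934; check Q = 2.5550e-04
Then remove 0.5118 M of C.
Step 2:
                  C         M         B         D
  I            1.29    0.3843    0.1309     4.512
  C         0.03121  -0.02081  -0.03121   -0.0104
  E           1.321    0.3634   0.09967     4.501
  solve Keq expr → x = -0.0104; check Q = 2.5550e-04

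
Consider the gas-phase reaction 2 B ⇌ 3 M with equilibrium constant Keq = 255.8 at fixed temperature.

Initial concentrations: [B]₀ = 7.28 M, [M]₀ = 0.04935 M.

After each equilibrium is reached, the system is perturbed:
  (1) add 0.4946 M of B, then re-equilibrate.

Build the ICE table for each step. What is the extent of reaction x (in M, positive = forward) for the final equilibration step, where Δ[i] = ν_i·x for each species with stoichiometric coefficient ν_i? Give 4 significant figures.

x = 0.1743 M

Q₀ = 2.2678e-06 vs Keq = 255.8 ⇒ Q<K, forward
Step 1:
                    B           M
  init           7.28     0.04935
  Δ            -5.702       8.554
  eq            1.578       8.603
  solve Keq expr → x = 2.851; check Q = 255.8
Then add 0.4946 M of B.
Step 2:
                    B           M
  init          2.072       8.603
  Δ           -0.3486      0.5229
  eq            1.724       9.126
  solve Keq expr → x = 0.1743; check Q = 255.8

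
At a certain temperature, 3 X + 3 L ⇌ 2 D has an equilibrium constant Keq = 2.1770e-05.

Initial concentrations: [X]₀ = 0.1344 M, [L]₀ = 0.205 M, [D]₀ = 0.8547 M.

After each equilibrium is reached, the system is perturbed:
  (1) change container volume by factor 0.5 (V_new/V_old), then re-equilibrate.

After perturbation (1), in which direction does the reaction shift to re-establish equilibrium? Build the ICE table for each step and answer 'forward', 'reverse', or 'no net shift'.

Direction: forward

Q₀ = 3.4928e+04 vs Keq = 2.1770e-05 ⇒ Q>K, reverse
Step 1:
                    X           L           D
  init         0.1344       0.205      0.8547
  Δ             1.262       1.262      -0.841
  eq            1.396       1.467     0.01367
  solve Keq expr → x = -0.4205; check Q = 2.1770e-05
Then change container volume by factor 0.5 (V_new/V_old).
Step 2:
                    X           L           D
  init          2.792       2.933     0.02733
  Δ           -0.1055     -0.1055     0.07035
  eq            2.686       2.828     0.09768
  solve Keq expr → x = 0.03517; check Q = 2.1770e-05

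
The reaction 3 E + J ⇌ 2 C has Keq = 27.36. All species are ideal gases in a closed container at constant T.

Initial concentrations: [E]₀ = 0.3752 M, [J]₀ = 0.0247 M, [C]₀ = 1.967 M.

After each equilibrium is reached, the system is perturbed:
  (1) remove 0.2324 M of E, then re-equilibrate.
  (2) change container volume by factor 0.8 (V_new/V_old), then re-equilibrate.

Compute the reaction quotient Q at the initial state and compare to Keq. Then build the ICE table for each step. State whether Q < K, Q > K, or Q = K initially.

Q₀ = 2966 vs Keq = 27.36 ⇒ Q>K, reverse
Step 1:
                   E          J          C
  Initial     0.3752     0.0247      1.967
  Change      0.4554     0.1518    -0.3036
  Equil       0.8306     0.1765      1.663
  solve Keq expr → x = -0.1518; check Q = 27.36
Then remove 0.2324 M of E.
Step 2:
                   E          J          C
  Initial     0.5982     0.1765      1.663
  Change      0.1406    0.04686   -0.09372
  Equil       0.7388     0.2234       1.57
  solve Keq expr → x = -0.04686; check Q = 27.36
Then change container volume by factor 0.8 (V_new/V_old).
Step 3:
                   E          J          C
  Initial     0.9235     0.2792      1.962
  Change    -0.08368   -0.02789    0.05579
  Equil       0.8398     0.2513      2.018
  solve Keq expr → x = 0.02789; check Q = 27.36

Q₀ = 2966; Q > K (proceeds reverse)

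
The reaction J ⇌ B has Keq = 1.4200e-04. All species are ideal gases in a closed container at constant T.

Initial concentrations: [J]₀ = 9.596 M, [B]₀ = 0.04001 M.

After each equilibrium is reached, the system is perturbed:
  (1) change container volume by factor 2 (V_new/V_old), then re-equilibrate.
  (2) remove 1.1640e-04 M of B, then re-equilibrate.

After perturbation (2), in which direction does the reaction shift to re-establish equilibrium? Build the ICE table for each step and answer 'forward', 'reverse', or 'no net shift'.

Q₀ = 0.004169 vs Keq = 1.4200e-04 ⇒ Q>K, reverse
Step 1:
                    J           B
  init          9.596     0.04001
  Δ           0.03864    -0.03864
  eq            9.635    0.001368
  solve Keq expr → x = -0.03864; check Q = 1.4200e-04
Then change container volume by factor 2 (V_new/V_old).
Step 2:
                    J           B
  init          4.817  6.8406e-04
  Δ                 0           0
  eq            4.817  6.8406e-04
  solve Keq expr → x = 0; check Q = 1.4200e-04
Then remove 1.1640e-04 M of B.
Step 3:
                    J           B
  init          4.817  5.6766e-04
  Δ       -1.1638e-04  1.1638e-04
  eq            4.817  6.8404e-04
  solve Keq expr → x = 1.1638e-04; check Q = 1.4200e-04

Direction: forward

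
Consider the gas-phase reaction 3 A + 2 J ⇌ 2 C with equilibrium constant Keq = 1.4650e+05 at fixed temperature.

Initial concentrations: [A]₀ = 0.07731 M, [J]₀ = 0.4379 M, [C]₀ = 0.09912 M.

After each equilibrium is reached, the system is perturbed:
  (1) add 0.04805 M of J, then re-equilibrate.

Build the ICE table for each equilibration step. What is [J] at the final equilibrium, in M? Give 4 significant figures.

[J]_eq = 0.4404 M

Q₀ = 110.9 vs Keq = 1.4650e+05 ⇒ Q<K, forward
Step 1:
                   A          J          C
  Initial    0.07731     0.4379    0.09912
  Change    -0.06759   -0.04506    0.04506
  Equil     0.009724     0.3928     0.1442
  solve Keq expr → x = 0.02253; check Q = 1.4650e+05
Then add 0.04805 M of J.
Step 2:
                   A          J          C
  Initial   0.009724     0.4409     0.1442
  Change  -6.9441e-04 -4.6294e-04 4.6294e-04
  Equil     0.009029     0.4404     0.1446
  solve Keq expr → x = 2.3147e-04; check Q = 1.4650e+05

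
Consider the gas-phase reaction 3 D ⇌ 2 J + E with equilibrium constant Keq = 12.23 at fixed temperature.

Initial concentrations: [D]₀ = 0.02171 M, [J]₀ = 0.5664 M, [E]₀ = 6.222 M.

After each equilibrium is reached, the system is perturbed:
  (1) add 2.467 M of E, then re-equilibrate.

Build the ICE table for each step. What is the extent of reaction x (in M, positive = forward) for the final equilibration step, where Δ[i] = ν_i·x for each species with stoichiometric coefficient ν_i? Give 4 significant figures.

x = -0.009536 M

Q₀ = 1.9507e+05 vs Keq = 12.23 ⇒ Q>K, reverse
Step 1:
                  D         J         E
  I         0.02171    0.5664     6.222
  C          0.3562   -0.2375   -0.1187
  E          0.3779    0.3289     6.103
  solve Keq expr → x = -0.1187; check Q = 12.23
Then add 2.467 M of E.
Step 2:
                  D         J         E
  I          0.3779    0.3289      8.57
  C         0.02861  -0.01907 -0.009536
  E          0.4066    0.3098     8.561
  solve Keq expr → x = -0.009536; check Q = 12.23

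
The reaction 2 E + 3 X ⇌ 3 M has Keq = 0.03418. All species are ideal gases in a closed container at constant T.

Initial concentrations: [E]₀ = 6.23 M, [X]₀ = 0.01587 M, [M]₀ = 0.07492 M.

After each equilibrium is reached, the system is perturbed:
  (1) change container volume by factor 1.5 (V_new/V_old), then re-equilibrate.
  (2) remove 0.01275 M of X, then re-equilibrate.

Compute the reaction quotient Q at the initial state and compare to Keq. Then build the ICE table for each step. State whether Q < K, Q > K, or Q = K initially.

Q₀ = 2.711 vs Keq = 0.03418 ⇒ Q>K, reverse
Step 1:
                    E           X           M
  I              6.23     0.01587     0.07492
  C           0.01823     0.02734    -0.02734
  E             6.248     0.04321     0.04758
  solve Keq expr → x = -0.009115; check Q = 0.03418
Then change container volume by factor 1.5 (V_new/V_old).
Step 2:
                    E           X           M
  I             4.165     0.02881     0.03172
  C          0.002717    0.004076   -0.004076
  E             4.168     0.03289     0.02764
  solve Keq expr → x = -0.001359; check Q = 0.03418
Then remove 0.01275 M of X.
Step 3:
                    E           X           M
  I             4.168     0.02014     0.02764
  C          0.003877    0.005815   -0.005815
  E             4.172     0.02595     0.02183
  solve Keq expr → x = -0.001938; check Q = 0.03418

Q₀ = 2.711; Q > K (proceeds reverse)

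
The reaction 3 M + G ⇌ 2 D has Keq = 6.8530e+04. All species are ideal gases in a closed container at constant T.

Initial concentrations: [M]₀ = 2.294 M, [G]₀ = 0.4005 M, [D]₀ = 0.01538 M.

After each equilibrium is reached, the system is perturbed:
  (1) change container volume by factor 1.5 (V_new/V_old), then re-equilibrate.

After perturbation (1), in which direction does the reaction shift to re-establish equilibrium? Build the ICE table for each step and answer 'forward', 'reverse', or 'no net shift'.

Direction: reverse

Q₀ = 4.8925e-05 vs Keq = 6.8530e+04 ⇒ Q<K, forward
Step 1:
                   M          G          D
  I            2.294     0.4005    0.01538
  C           -1.201    -0.4005      0.801
  E            1.093 7.4576e-06     0.8164
  solve Keq expr → x = 0.4005; check Q = 6.8530e+04
Then change container volume by factor 1.5 (V_new/V_old).
Step 2:
                   M          G          D
  I           0.7283 4.9717e-06     0.5442
  C       1.8640e-05 6.2133e-06 -1.2427e-05
  E           0.7284 1.1185e-05     0.5442
  solve Keq expr → x = -6.2133e-06; check Q = 6.8530e+04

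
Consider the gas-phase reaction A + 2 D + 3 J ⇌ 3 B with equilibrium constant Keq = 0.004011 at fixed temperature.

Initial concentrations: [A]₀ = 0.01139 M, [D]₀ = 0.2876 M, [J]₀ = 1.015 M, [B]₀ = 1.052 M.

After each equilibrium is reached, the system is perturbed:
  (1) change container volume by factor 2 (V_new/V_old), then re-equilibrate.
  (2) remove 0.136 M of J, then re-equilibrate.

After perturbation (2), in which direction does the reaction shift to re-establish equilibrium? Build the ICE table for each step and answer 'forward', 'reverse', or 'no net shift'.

Direction: reverse

Q₀ = 1182 vs Keq = 0.004011 ⇒ Q>K, reverse
Step 1:
                  A         D         J         B
  I         0.01139    0.2876     1.015     1.052
  C          0.2898    0.5796    0.8695   -0.8695
  E          0.3012    0.8672     1.884    0.1825
  solve Keq expr → x = -0.2898; check Q = 0.004011
Then change container volume by factor 2 (V_new/V_old).
Step 2:
                  A         D         J         B
  I          0.1506    0.4336    0.9422   0.09126
  C         0.01343   0.02687    0.0403   -0.0403
  E           0.164    0.4605    0.9825   0.05096
  solve Keq expr → x = -0.01343; check Q = 0.004011
Then remove 0.136 M of J.
Step 3:
                  A         D         J         B
  I           0.164    0.4605    0.8465   0.05096
  C        0.002091  0.004182  0.006273 -0.006273
  E          0.1661    0.4647    0.8528   0.04469
  solve Keq expr → x = -0.002091; check Q = 0.004011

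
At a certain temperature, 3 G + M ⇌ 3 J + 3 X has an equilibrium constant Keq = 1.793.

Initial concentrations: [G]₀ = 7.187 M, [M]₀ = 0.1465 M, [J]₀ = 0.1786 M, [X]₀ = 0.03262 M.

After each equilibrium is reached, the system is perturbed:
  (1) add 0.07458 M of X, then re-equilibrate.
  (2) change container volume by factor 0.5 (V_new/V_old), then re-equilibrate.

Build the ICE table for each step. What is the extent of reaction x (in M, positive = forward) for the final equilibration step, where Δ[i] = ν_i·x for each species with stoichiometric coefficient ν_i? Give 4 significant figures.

x = -4.1561e-04 M

Q₀ = 3.6359e-09 vs Keq = 1.793 ⇒ Q<K, forward
Step 1:
                    G           M           J           X
  Initial       7.187      0.1465      0.1786     0.03262
  Change      -0.4394     -0.1465      0.4394      0.4394
  Equil         6.748  4.5044e-05       0.618       0.472
  solve Keq expr → x = 0.1465; check Q = 1.793
Then add 0.07458 M of X.
Step 2:
                    G           M           J           X
  Initial       6.748  4.5044e-05       0.618      0.5466
  Change   7.4545e-05  2.4848e-05 -7.4545e-05 -7.4545e-05
  Equil         6.748  6.9893e-05      0.6179      0.5465
  solve Keq expr → x = -2.4848e-05; check Q = 1.793
Then change container volume by factor 0.5 (V_new/V_old).
Step 3:
                    G           M           J           X
  Initial        13.5  1.3979e-04       1.236       1.093
  Change     0.001247  4.1561e-04   -0.001247   -0.001247
  Equil          13.5  5.5539e-04       1.235       1.092
  solve Keq expr → x = -4.1561e-04; check Q = 1.793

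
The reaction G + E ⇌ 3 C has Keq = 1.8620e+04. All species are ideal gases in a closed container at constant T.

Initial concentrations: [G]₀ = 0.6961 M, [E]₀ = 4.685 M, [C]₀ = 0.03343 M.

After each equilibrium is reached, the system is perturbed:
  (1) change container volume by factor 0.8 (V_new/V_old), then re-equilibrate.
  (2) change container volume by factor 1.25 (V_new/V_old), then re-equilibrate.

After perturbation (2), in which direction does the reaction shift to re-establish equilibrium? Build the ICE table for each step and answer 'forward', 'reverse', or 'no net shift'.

Q₀ = 1.1456e-05 vs Keq = 1.8620e+04 ⇒ Q<K, forward
Step 1:
                    G           E           C
  I            0.6961       4.685     0.03343
  C            -0.696      -0.696       2.088
  E        1.2852e-04       3.989       2.121
  solve Keq expr → x = 0.696; check Q = 1.8620e+04
Then change container volume by factor 0.8 (V_new/V_old).
Step 2:
                    G           E           C
  I        1.6066e-04       4.986       2.652
  C        4.0135e-05  4.0135e-05 -1.2041e-04
  E        2.0079e-04       4.986       2.652
  solve Keq expr → x = -4.0135e-05; check Q = 1.8620e+04
Then change container volume by factor 1.25 (V_new/V_old).
Step 3:
                    G           E           C
  I        1.6063e-04       3.989       2.121
  C       -3.2108e-05 -3.2108e-05  9.6324e-05
  E        1.2852e-04       3.989       2.121
  solve Keq expr → x = 3.2108e-05; check Q = 1.8620e+04

Direction: forward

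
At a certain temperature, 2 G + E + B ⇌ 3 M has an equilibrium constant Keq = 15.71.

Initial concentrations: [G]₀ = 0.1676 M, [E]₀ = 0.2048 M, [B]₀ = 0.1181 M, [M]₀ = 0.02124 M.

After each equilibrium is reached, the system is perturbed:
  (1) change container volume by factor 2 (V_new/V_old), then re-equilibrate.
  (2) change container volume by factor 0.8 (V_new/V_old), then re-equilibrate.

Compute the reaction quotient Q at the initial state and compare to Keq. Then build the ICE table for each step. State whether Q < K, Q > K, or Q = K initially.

Q₀ = 0.0141; Q < K (proceeds forward)

Q₀ = 0.0141 vs Keq = 15.71 ⇒ Q<K, forward
Step 1:
                    G           E           B           M
  init         0.1676      0.2048      0.1181     0.02124
  Δ          -0.07074    -0.03537    -0.03537      0.1061
  eq          0.09686      0.1694     0.08273      0.1274
  solve Keq expr → x = 0.03537; check Q = 15.71
Then change container volume by factor 2 (V_new/V_old).
Step 2:
                    G           E           B           M
  init        0.04843     0.08471     0.04136     0.06368
  Δ          0.005244    0.002622    0.002622   -0.007866
  eq          0.05367     0.08734     0.04399     0.05581
  solve Keq expr → x = -0.002622; check Q = 15.71
Then change container volume by factor 0.8 (V_new/V_old).
Step 3:
                    G           E           B           M
  init        0.06709      0.1092     0.05498     0.06976
  Δ         -0.002082   -0.001041   -0.001041    0.003123
  eq          0.06501      0.1081     0.05394     0.07289
  solve Keq expr → x = 0.001041; check Q = 15.71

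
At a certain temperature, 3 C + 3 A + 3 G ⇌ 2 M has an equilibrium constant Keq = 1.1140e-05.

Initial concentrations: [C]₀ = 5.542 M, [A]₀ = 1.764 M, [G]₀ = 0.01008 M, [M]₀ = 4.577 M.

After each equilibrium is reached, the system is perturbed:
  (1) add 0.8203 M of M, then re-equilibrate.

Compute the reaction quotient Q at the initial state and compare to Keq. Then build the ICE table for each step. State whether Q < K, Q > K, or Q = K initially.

Q₀ = 2.1892e+04 vs Keq = 1.1140e-05 ⇒ Q>K, reverse
Step 1:
                   C          A          G          M
  init         5.542      1.764    0.01008      4.577
  Δ            2.565      2.565      2.565      -1.71
  eq           8.107      4.329      2.575      2.867
  solve Keq expr → x = -0.855; check Q = 1.1140e-05
Then add 0.8203 M of M.
Step 2:
                   C          A          G          M
  init         8.107      4.329      2.575      3.687
  Δ           0.1986     0.1986     0.1986    -0.1324
  eq           8.305      4.527      2.774      3.555
  solve Keq expr → x = -0.06621; check Q = 1.1140e-05

Q₀ = 2.1892e+04; Q > K (proceeds reverse)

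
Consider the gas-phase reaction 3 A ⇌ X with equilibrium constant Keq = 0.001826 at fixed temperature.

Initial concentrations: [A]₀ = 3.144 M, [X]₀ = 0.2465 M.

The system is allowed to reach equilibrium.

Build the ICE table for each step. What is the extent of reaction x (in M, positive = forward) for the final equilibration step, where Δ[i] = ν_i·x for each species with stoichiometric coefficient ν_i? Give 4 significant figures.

x = -0.1597 M

Q₀ = 0.007932 vs Keq = 0.001826 ⇒ Q>K, reverse
Step 1:
                   A          X
  init         3.144     0.2465
  Δ            0.479    -0.1597
  eq           3.623    0.08684
  solve Keq expr → x = -0.1597; check Q = 0.001826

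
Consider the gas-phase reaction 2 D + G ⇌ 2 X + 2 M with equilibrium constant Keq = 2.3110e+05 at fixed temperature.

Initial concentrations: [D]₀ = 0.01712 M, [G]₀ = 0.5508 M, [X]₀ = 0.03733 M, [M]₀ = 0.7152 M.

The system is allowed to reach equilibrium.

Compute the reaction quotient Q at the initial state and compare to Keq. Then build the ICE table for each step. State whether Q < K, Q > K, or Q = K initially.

Q₀ = 4.415; Q < K (proceeds forward)

Q₀ = 4.415 vs Keq = 2.3110e+05 ⇒ Q<K, forward
Step 1:
                    D           G           X           M
  init        0.01712      0.5508     0.03733      0.7152
  Δ          -0.01701   -0.008504     0.01701     0.01701
  eq       1.1239e-04      0.5423     0.05434      0.7322
  solve Keq expr → x = 0.008504; check Q = 2.3110e+05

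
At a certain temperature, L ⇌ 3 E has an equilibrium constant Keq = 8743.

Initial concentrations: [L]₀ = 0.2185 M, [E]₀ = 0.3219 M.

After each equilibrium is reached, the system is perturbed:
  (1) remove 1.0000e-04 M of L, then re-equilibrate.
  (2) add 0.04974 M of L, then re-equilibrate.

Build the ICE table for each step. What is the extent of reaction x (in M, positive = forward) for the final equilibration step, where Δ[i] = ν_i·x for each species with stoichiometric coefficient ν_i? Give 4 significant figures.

x = 0.04968 M

Q₀ = 0.1527 vs Keq = 8743 ⇒ Q<K, forward
Step 1:
                   L          E
  I           0.2185     0.3219
  C          -0.2184     0.6552
  E       1.0669e-04     0.9771
  solve Keq expr → x = 0.2184; check Q = 8743
Then remove 1.0000e-04 M of L.
Step 2:
                   L          E
  I       6.6915e-06     0.9771
  C       9.9902e-05 -2.9971e-04
  E       1.0659e-04     0.9768
  solve Keq expr → x = -9.9902e-05; check Q = 8743
Then add 0.04974 M of L.
Step 3:
                   L          E
  I          0.04985     0.9768
  C         -0.04968     0.1491
  E       1.6321e-04      1.126
  solve Keq expr → x = 0.04968; check Q = 8743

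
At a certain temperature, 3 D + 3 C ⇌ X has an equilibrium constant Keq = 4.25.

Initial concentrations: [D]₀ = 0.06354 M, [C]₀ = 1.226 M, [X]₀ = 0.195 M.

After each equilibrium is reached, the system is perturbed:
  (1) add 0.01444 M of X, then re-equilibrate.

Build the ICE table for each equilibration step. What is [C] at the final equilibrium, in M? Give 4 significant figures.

[C]_eq = 1.398 M

Q₀ = 412.5 vs Keq = 4.25 ⇒ Q>K, reverse
Step 1:
                    D           C           X
  Initial     0.06354       1.226       0.195
  Change       0.1664      0.1664    -0.05547
  Equil          0.23       1.392      0.1395
  solve Keq expr → x = -0.05547; check Q = 4.25
Then add 0.01444 M of X.
Step 2:
                    D           C           X
  Initial        0.23       1.392       0.154
  Change     0.005721    0.005721   -0.001907
  Equil        0.2357       1.398      0.1521
  solve Keq expr → x = -0.001907; check Q = 4.25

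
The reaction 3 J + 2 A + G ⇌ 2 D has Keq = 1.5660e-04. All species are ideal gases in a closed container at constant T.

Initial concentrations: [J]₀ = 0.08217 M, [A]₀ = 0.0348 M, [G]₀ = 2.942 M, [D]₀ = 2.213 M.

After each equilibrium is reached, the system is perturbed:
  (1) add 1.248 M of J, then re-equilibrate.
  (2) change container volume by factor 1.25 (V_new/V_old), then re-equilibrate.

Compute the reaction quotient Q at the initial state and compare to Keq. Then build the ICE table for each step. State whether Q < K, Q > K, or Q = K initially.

Q₀ = 2.4775e+06 vs Keq = 1.5660e-04 ⇒ Q>K, reverse
Step 1:
                  J         A         G         D
  I         0.08217    0.0348     2.942     2.213
  C           2.932     1.955    0.9775    -1.955
  E           3.015      1.99     3.919     0.258
  solve Keq expr → x = -0.9775; check Q = 1.5660e-04
Then add 1.248 M of J.
Step 2:
                  J         A         G         D
  I           4.263      1.99     3.919     0.258
  C         -0.1812   -0.1208  -0.06041    0.1208
  E           4.081     1.869     3.859    0.3788
  solve Keq expr → x = 0.06041; check Q = 1.5660e-04
Then change container volume by factor 1.25 (V_new/V_old).
Step 3:
                  J         A         G         D
  I           3.265     1.495     3.087    0.3031
  C          0.1269   0.08459   0.04229  -0.08459
  E           3.392      1.58      3.13    0.2185
  solve Keq expr → x = -0.04229; check Q = 1.5660e-04

Q₀ = 2.4775e+06; Q > K (proceeds reverse)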